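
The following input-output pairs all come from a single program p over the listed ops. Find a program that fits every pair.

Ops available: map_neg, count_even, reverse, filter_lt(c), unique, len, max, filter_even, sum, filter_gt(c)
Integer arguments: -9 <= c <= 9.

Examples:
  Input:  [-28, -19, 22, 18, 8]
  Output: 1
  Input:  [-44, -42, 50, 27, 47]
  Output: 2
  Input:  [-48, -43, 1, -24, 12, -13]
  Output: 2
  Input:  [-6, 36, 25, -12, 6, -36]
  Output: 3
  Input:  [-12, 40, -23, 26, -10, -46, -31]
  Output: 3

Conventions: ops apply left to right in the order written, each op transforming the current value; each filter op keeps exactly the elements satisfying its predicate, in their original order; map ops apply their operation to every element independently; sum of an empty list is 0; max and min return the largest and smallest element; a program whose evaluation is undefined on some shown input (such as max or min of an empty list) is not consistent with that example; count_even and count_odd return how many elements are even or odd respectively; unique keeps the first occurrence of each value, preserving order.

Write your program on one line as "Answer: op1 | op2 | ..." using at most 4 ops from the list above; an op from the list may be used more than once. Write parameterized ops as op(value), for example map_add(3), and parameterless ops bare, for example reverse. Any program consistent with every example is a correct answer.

map_neg | filter_gt(-9) | filter_gt(-1) | count_even

Check, running the answer program on each example:
  [-28, -19, 22, 18, 8] -> [28, 19, -22, -18, -8] -> [28, 19, -8] -> [28, 19] -> 1
  [-44, -42, 50, 27, 47] -> [44, 42, -50, -27, -47] -> [44, 42] -> [44, 42] -> 2
  [-48, -43, 1, -24, 12, -13] -> [48, 43, -1, 24, -12, 13] -> [48, 43, -1, 24, 13] -> [48, 43, 24, 13] -> 2
  [-6, 36, 25, -12, 6, -36] -> [6, -36, -25, 12, -6, 36] -> [6, 12, -6, 36] -> [6, 12, 36] -> 3
  [-12, 40, -23, 26, -10, -46, -31] -> [12, -40, 23, -26, 10, 46, 31] -> [12, 23, 10, 46, 31] -> [12, 23, 10, 46, 31] -> 3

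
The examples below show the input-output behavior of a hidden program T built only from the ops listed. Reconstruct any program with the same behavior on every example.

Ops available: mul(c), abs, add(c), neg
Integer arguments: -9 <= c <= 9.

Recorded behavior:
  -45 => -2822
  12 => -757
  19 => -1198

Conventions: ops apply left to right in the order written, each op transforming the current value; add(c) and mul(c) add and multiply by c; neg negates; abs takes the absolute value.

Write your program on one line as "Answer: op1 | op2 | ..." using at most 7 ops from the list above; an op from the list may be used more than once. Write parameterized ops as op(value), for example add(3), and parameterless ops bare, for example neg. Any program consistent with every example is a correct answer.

mul(-9) | add(-1) | mul(7) | abs | neg | add(6)

Check, running the answer program on each example:
  -45 -> 405 -> 404 -> 2828 -> 2828 -> -2828 -> -2822
  12 -> -108 -> -109 -> -763 -> 763 -> -763 -> -757
  19 -> -171 -> -172 -> -1204 -> 1204 -> -1204 -> -1198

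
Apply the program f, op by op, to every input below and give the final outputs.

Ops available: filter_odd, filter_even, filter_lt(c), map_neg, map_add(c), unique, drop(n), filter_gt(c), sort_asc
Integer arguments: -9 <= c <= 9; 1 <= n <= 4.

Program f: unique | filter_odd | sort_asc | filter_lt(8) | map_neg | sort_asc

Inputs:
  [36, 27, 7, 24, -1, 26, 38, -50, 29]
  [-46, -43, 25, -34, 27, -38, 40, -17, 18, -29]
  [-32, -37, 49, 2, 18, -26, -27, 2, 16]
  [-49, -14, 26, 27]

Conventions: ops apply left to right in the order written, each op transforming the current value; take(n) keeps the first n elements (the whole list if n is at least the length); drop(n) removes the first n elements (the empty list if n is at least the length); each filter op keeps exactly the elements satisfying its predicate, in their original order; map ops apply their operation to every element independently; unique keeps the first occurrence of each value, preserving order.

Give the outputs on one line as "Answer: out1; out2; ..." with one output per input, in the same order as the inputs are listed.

[-7, 1]; [17, 29, 43]; [27, 37]; [49]

Execution, op by op:
  [36, 27, 7, 24, -1, 26, 38, -50, 29] -> [36, 27, 7, 24, -1, 26, 38, -50, 29] -> [27, 7, -1, 29] -> [-1, 7, 27, 29] -> [-1, 7] -> [1, -7] -> [-7, 1]
  [-46, -43, 25, -34, 27, -38, 40, -17, 18, -29] -> [-46, -43, 25, -34, 27, -38, 40, -17, 18, -29] -> [-43, 25, 27, -17, -29] -> [-43, -29, -17, 25, 27] -> [-43, -29, -17] -> [43, 29, 17] -> [17, 29, 43]
  [-32, -37, 49, 2, 18, -26, -27, 2, 16] -> [-32, -37, 49, 2, 18, -26, -27, 16] -> [-37, 49, -27] -> [-37, -27, 49] -> [-37, -27] -> [37, 27] -> [27, 37]
  [-49, -14, 26, 27] -> [-49, -14, 26, 27] -> [-49, 27] -> [-49, 27] -> [-49] -> [49] -> [49]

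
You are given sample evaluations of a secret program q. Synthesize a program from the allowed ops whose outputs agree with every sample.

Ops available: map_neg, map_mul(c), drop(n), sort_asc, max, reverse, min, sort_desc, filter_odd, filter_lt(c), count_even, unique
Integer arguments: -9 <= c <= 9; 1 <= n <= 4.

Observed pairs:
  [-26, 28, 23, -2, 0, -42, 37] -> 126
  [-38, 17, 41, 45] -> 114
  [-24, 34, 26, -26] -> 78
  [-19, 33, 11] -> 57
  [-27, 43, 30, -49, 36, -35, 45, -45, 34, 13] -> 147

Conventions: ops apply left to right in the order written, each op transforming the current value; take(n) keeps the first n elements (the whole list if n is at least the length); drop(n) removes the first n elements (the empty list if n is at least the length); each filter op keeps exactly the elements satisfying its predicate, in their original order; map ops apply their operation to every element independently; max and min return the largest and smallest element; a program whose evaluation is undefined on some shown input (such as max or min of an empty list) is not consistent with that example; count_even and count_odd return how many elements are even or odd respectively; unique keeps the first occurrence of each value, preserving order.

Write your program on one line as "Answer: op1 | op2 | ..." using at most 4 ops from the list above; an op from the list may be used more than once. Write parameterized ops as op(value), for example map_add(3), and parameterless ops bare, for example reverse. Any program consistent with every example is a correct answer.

map_mul(3) | filter_lt(5) | map_neg | max

Check, running the answer program on each example:
  [-26, 28, 23, -2, 0, -42, 37] -> [-78, 84, 69, -6, 0, -126, 111] -> [-78, -6, 0, -126] -> [78, 6, 0, 126] -> 126
  [-38, 17, 41, 45] -> [-114, 51, 123, 135] -> [-114] -> [114] -> 114
  [-24, 34, 26, -26] -> [-72, 102, 78, -78] -> [-72, -78] -> [72, 78] -> 78
  [-19, 33, 11] -> [-57, 99, 33] -> [-57] -> [57] -> 57
  [-27, 43, 30, -49, 36, -35, 45, -45, 34, 13] -> [-81, 129, 90, -147, 108, -105, 135, -135, 102, 39] -> [-81, -147, -105, -135] -> [81, 147, 105, 135] -> 147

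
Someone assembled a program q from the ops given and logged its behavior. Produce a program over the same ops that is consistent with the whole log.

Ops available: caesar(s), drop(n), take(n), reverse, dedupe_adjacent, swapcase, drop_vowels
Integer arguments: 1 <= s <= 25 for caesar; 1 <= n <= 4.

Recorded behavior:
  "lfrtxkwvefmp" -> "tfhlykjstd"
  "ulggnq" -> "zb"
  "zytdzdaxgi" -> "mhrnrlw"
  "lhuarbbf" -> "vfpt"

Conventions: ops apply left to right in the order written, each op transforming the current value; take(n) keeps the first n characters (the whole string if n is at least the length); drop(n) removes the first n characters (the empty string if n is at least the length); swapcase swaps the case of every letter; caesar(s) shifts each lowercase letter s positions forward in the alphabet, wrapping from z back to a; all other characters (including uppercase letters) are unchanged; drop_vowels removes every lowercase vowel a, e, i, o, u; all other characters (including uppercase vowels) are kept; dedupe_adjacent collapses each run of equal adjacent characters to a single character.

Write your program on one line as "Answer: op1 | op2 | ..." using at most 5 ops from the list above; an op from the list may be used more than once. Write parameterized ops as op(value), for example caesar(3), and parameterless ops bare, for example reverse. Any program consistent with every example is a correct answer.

drop(1) | dedupe_adjacent | caesar(3) | caesar(11) | drop_vowels

Check, running the answer program on each example:
  "lfrtxkwvefmp" -> "frtxkwvefmp" -> "frtxkwvefmp" -> "iuwanzyhips" -> "tfhlykjstad" -> "tfhlykjstd"
  "ulggnq" -> "lggnq" -> "lgnq" -> "ojqt" -> "zube" -> "zb"
  "zytdzdaxgi" -> "ytdzdaxgi" -> "ytdzdaxgi" -> "bwgcgdajl" -> "mhrnroluw" -> "mhrnrlw"
  "lhuarbbf" -> "huarbbf" -> "huarbf" -> "kxduei" -> "viofpt" -> "vfpt"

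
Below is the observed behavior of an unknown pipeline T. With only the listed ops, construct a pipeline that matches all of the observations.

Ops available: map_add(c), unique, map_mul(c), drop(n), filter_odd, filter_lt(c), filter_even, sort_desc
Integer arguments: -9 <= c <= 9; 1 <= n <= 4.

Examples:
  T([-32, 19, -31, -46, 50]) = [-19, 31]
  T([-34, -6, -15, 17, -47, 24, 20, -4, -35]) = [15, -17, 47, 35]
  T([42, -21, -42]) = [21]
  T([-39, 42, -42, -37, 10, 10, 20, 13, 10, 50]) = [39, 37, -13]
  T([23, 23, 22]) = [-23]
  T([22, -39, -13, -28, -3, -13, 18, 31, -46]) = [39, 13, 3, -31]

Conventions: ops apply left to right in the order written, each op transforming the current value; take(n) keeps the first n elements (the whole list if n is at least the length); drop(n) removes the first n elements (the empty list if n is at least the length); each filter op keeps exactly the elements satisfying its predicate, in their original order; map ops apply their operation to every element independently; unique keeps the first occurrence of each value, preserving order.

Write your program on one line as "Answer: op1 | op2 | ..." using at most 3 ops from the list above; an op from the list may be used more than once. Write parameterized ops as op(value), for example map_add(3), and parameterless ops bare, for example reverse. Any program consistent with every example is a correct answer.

unique | filter_odd | map_mul(-1)

Check, running the answer program on each example:
  [-32, 19, -31, -46, 50] -> [-32, 19, -31, -46, 50] -> [19, -31] -> [-19, 31]
  [-34, -6, -15, 17, -47, 24, 20, -4, -35] -> [-34, -6, -15, 17, -47, 24, 20, -4, -35] -> [-15, 17, -47, -35] -> [15, -17, 47, 35]
  [42, -21, -42] -> [42, -21, -42] -> [-21] -> [21]
  [-39, 42, -42, -37, 10, 10, 20, 13, 10, 50] -> [-39, 42, -42, -37, 10, 20, 13, 50] -> [-39, -37, 13] -> [39, 37, -13]
  [23, 23, 22] -> [23, 22] -> [23] -> [-23]
  [22, -39, -13, -28, -3, -13, 18, 31, -46] -> [22, -39, -13, -28, -3, 18, 31, -46] -> [-39, -13, -3, 31] -> [39, 13, 3, -31]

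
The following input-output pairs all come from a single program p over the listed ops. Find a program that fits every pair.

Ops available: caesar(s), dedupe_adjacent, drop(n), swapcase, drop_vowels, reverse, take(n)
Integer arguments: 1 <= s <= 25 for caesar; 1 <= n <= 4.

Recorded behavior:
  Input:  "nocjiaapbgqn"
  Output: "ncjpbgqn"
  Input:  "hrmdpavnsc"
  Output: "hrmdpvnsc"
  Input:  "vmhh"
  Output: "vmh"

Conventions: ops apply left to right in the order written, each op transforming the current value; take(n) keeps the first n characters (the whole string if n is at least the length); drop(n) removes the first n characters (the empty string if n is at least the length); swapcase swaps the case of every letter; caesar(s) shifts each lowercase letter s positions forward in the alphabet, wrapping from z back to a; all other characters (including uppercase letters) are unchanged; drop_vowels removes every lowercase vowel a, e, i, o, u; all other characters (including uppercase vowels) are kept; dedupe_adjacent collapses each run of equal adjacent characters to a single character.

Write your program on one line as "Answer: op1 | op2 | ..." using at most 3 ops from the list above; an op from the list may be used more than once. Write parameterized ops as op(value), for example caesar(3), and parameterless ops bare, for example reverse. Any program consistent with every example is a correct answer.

drop_vowels | dedupe_adjacent

Check, running the answer program on each example:
  "nocjiaapbgqn" -> "ncjpbgqn" -> "ncjpbgqn"
  "hrmdpavnsc" -> "hrmdpvnsc" -> "hrmdpvnsc"
  "vmhh" -> "vmhh" -> "vmh"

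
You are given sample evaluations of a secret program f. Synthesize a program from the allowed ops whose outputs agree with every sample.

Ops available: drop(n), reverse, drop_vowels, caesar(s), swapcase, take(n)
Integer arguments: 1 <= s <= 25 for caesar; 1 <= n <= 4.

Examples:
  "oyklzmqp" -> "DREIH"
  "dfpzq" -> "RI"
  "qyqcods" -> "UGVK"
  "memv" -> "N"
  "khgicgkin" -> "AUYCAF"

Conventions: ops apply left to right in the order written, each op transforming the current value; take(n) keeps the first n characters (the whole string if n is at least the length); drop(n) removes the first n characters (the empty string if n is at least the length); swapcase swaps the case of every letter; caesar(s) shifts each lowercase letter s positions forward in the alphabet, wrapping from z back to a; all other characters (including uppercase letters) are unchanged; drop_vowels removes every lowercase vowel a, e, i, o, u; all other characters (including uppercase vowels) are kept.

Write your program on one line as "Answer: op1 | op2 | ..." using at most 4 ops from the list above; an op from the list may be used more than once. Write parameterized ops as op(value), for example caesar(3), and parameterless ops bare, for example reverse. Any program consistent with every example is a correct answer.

caesar(18) | swapcase | drop(3)

Check, running the answer program on each example:
  "oyklzmqp" -> "gqcdreih" -> "GQCDREIH" -> "DREIH"
  "dfpzq" -> "vxhri" -> "VXHRI" -> "RI"
  "qyqcods" -> "iqiugvk" -> "IQIUGVK" -> "UGVK"
  "memv" -> "ewen" -> "EWEN" -> "N"
  "khgicgkin" -> "czyauycaf" -> "CZYAUYCAF" -> "AUYCAF"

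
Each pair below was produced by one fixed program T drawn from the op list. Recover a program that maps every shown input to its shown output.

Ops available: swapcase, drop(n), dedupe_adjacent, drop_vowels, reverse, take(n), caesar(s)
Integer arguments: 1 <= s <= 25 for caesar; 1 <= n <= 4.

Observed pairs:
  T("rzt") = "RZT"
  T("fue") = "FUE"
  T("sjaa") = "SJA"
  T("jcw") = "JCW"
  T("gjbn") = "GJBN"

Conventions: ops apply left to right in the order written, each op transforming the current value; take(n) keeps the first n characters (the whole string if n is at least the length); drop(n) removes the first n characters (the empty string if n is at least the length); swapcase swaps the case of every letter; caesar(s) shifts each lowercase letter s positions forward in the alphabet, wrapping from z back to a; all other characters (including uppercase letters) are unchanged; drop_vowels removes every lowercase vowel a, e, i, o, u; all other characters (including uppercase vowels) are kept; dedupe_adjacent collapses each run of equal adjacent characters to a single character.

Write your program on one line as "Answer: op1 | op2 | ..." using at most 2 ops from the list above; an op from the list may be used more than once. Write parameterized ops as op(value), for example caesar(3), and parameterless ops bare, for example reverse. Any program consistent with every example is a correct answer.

swapcase | dedupe_adjacent

Check, running the answer program on each example:
  "rzt" -> "RZT" -> "RZT"
  "fue" -> "FUE" -> "FUE"
  "sjaa" -> "SJAA" -> "SJA"
  "jcw" -> "JCW" -> "JCW"
  "gjbn" -> "GJBN" -> "GJBN"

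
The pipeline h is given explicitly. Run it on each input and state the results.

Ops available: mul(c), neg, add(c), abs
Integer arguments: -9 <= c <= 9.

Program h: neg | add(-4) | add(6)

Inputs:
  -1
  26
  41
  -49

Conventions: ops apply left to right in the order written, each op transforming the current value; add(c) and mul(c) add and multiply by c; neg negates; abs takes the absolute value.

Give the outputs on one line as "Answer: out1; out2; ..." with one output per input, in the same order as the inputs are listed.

Execution, op by op:
  -1 -> 1 -> -3 -> 3
  26 -> -26 -> -30 -> -24
  41 -> -41 -> -45 -> -39
  -49 -> 49 -> 45 -> 51

3; -24; -39; 51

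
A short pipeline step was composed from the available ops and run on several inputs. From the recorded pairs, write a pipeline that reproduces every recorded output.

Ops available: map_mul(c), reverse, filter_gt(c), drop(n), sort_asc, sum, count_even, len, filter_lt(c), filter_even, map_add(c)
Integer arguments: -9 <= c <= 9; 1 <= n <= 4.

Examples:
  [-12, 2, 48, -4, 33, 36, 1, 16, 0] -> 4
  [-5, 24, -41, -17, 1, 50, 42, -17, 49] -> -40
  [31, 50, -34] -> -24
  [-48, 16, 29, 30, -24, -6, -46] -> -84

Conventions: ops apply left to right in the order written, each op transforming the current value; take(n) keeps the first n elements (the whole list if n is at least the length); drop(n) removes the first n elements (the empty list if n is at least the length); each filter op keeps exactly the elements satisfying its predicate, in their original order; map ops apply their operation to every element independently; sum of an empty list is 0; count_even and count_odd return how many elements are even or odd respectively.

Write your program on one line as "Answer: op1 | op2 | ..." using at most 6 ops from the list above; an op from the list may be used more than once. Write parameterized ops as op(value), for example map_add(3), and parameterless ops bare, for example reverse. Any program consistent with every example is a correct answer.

map_add(3) | reverse | filter_lt(1) | map_add(7) | sort_asc | sum

Check, running the answer program on each example:
  [-12, 2, 48, -4, 33, 36, 1, 16, 0] -> [-9, 5, 51, -1, 36, 39, 4, 19, 3] -> [3, 19, 4, 39, 36, -1, 51, 5, -9] -> [-1, -9] -> [6, -2] -> [-2, 6] -> 4
  [-5, 24, -41, -17, 1, 50, 42, -17, 49] -> [-2, 27, -38, -14, 4, 53, 45, -14, 52] -> [52, -14, 45, 53, 4, -14, -38, 27, -2] -> [-14, -14, -38, -2] -> [-7, -7, -31, 5] -> [-31, -7, -7, 5] -> -40
  [31, 50, -34] -> [34, 53, -31] -> [-31, 53, 34] -> [-31] -> [-24] -> [-24] -> -24
  [-48, 16, 29, 30, -24, -6, -46] -> [-45, 19, 32, 33, -21, -3, -43] -> [-43, -3, -21, 33, 32, 19, -45] -> [-43, -3, -21, -45] -> [-36, 4, -14, -38] -> [-38, -36, -14, 4] -> -84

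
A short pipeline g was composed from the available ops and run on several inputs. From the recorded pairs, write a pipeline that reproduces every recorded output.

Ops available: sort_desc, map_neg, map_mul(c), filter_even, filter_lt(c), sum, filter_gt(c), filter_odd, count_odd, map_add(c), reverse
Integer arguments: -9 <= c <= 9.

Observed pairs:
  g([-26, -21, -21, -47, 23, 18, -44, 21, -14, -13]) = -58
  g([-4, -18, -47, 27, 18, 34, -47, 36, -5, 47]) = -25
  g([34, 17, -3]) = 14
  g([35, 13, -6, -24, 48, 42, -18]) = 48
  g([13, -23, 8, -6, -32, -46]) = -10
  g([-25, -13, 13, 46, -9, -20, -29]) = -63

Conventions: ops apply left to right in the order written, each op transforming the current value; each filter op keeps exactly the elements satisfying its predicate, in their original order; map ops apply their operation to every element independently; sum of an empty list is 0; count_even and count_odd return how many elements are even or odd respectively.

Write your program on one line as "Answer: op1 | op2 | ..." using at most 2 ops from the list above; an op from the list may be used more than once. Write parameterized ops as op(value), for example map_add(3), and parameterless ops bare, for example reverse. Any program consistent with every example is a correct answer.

filter_odd | sum

Check, running the answer program on each example:
  [-26, -21, -21, -47, 23, 18, -44, 21, -14, -13] -> [-21, -21, -47, 23, 21, -13] -> -58
  [-4, -18, -47, 27, 18, 34, -47, 36, -5, 47] -> [-47, 27, -47, -5, 47] -> -25
  [34, 17, -3] -> [17, -3] -> 14
  [35, 13, -6, -24, 48, 42, -18] -> [35, 13] -> 48
  [13, -23, 8, -6, -32, -46] -> [13, -23] -> -10
  [-25, -13, 13, 46, -9, -20, -29] -> [-25, -13, 13, -9, -29] -> -63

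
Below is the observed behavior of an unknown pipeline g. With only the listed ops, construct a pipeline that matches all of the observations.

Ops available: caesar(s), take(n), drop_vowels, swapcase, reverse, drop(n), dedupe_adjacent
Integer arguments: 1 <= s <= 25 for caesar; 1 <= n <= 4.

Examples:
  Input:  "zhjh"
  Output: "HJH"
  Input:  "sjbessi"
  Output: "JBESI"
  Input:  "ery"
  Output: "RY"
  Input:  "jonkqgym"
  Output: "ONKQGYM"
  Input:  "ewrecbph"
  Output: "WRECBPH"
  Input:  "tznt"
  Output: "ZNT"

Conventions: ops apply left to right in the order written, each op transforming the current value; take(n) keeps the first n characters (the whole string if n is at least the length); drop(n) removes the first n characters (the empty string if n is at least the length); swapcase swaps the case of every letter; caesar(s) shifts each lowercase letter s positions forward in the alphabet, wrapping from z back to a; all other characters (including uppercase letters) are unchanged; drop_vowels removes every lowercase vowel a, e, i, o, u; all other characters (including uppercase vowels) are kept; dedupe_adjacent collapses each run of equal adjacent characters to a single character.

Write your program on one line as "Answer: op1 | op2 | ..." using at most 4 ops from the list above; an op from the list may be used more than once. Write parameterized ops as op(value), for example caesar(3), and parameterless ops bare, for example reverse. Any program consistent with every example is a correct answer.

swapcase | dedupe_adjacent | drop(1)

Check, running the answer program on each example:
  "zhjh" -> "ZHJH" -> "ZHJH" -> "HJH"
  "sjbessi" -> "SJBESSI" -> "SJBESI" -> "JBESI"
  "ery" -> "ERY" -> "ERY" -> "RY"
  "jonkqgym" -> "JONKQGYM" -> "JONKQGYM" -> "ONKQGYM"
  "ewrecbph" -> "EWRECBPH" -> "EWRECBPH" -> "WRECBPH"
  "tznt" -> "TZNT" -> "TZNT" -> "ZNT"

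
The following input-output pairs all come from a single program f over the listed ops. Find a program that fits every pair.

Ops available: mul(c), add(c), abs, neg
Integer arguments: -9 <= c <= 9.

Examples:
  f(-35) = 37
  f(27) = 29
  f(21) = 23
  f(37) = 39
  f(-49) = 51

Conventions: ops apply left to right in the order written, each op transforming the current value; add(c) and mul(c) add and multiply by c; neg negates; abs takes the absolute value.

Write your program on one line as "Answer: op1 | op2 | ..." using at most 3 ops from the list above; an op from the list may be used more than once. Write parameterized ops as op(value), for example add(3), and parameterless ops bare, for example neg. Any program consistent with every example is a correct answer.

abs | add(2)

Check, running the answer program on each example:
  -35 -> 35 -> 37
  27 -> 27 -> 29
  21 -> 21 -> 23
  37 -> 37 -> 39
  -49 -> 49 -> 51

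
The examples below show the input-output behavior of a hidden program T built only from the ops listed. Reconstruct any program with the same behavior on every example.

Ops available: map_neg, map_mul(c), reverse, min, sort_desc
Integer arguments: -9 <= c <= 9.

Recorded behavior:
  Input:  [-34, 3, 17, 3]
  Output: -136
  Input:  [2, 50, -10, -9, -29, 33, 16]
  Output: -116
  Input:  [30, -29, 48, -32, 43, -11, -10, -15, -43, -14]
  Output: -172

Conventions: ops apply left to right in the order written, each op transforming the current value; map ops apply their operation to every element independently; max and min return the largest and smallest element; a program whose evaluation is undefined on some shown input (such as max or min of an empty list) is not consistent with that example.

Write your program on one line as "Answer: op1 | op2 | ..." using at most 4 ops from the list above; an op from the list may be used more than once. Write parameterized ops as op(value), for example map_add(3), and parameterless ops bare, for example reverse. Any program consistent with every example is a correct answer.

map_neg | map_mul(-4) | min

Check, running the answer program on each example:
  [-34, 3, 17, 3] -> [34, -3, -17, -3] -> [-136, 12, 68, 12] -> -136
  [2, 50, -10, -9, -29, 33, 16] -> [-2, -50, 10, 9, 29, -33, -16] -> [8, 200, -40, -36, -116, 132, 64] -> -116
  [30, -29, 48, -32, 43, -11, -10, -15, -43, -14] -> [-30, 29, -48, 32, -43, 11, 10, 15, 43, 14] -> [120, -116, 192, -128, 172, -44, -40, -60, -172, -56] -> -172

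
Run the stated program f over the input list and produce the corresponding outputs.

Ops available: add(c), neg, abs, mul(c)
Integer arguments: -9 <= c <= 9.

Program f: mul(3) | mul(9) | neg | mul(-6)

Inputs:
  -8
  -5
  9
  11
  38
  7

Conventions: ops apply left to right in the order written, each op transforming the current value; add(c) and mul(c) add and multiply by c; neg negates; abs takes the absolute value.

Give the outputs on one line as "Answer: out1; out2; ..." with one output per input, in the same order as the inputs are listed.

-1296; -810; 1458; 1782; 6156; 1134

Execution, op by op:
  -8 -> -24 -> -216 -> 216 -> -1296
  -5 -> -15 -> -135 -> 135 -> -810
  9 -> 27 -> 243 -> -243 -> 1458
  11 -> 33 -> 297 -> -297 -> 1782
  38 -> 114 -> 1026 -> -1026 -> 6156
  7 -> 21 -> 189 -> -189 -> 1134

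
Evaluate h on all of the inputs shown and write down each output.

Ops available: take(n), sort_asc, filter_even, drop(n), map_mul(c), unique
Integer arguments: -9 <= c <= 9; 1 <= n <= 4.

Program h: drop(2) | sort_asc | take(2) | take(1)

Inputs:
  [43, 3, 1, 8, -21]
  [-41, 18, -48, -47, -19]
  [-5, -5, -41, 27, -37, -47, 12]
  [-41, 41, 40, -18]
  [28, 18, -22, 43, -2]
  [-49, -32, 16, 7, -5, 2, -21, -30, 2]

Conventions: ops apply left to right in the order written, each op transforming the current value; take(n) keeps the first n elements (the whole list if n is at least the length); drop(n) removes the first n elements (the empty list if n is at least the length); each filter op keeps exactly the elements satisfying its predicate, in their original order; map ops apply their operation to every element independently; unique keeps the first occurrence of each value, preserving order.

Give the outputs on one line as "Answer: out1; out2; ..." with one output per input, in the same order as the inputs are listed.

[-21]; [-48]; [-47]; [-18]; [-22]; [-30]

Execution, op by op:
  [43, 3, 1, 8, -21] -> [1, 8, -21] -> [-21, 1, 8] -> [-21, 1] -> [-21]
  [-41, 18, -48, -47, -19] -> [-48, -47, -19] -> [-48, -47, -19] -> [-48, -47] -> [-48]
  [-5, -5, -41, 27, -37, -47, 12] -> [-41, 27, -37, -47, 12] -> [-47, -41, -37, 12, 27] -> [-47, -41] -> [-47]
  [-41, 41, 40, -18] -> [40, -18] -> [-18, 40] -> [-18, 40] -> [-18]
  [28, 18, -22, 43, -2] -> [-22, 43, -2] -> [-22, -2, 43] -> [-22, -2] -> [-22]
  [-49, -32, 16, 7, -5, 2, -21, -30, 2] -> [16, 7, -5, 2, -21, -30, 2] -> [-30, -21, -5, 2, 2, 7, 16] -> [-30, -21] -> [-30]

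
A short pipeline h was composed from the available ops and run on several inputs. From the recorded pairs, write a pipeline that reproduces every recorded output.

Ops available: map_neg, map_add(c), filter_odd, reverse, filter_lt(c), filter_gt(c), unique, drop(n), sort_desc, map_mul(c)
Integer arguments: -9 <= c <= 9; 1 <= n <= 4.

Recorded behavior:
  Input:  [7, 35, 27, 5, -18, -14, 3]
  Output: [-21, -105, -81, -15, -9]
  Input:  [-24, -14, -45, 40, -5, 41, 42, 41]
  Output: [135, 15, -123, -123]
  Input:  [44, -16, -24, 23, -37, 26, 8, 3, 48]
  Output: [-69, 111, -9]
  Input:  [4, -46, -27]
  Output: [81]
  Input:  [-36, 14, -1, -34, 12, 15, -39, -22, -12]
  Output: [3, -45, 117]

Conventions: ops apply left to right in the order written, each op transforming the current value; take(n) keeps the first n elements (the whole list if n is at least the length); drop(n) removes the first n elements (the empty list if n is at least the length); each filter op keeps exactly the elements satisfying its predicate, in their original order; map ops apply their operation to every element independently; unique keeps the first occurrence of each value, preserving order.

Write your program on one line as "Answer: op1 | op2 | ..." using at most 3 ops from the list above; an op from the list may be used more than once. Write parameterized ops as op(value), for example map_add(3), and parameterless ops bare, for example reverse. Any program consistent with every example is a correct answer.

filter_odd | map_mul(3) | map_neg

Check, running the answer program on each example:
  [7, 35, 27, 5, -18, -14, 3] -> [7, 35, 27, 5, 3] -> [21, 105, 81, 15, 9] -> [-21, -105, -81, -15, -9]
  [-24, -14, -45, 40, -5, 41, 42, 41] -> [-45, -5, 41, 41] -> [-135, -15, 123, 123] -> [135, 15, -123, -123]
  [44, -16, -24, 23, -37, 26, 8, 3, 48] -> [23, -37, 3] -> [69, -111, 9] -> [-69, 111, -9]
  [4, -46, -27] -> [-27] -> [-81] -> [81]
  [-36, 14, -1, -34, 12, 15, -39, -22, -12] -> [-1, 15, -39] -> [-3, 45, -117] -> [3, -45, 117]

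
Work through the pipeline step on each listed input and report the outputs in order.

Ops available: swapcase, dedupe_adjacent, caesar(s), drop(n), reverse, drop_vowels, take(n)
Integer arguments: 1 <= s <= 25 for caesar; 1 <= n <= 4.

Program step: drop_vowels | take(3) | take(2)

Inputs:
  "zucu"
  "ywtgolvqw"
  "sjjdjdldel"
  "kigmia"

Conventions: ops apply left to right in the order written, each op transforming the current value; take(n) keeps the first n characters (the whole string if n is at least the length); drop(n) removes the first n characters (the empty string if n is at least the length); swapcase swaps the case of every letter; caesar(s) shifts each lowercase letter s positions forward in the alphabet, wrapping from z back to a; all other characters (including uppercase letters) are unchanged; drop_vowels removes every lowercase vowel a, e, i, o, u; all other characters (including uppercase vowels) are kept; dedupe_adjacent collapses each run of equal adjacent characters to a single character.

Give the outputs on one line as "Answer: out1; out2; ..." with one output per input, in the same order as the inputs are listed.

"zc"; "yw"; "sj"; "kg"

Execution, op by op:
  "zucu" -> "zc" -> "zc" -> "zc"
  "ywtgolvqw" -> "ywtglvqw" -> "ywt" -> "yw"
  "sjjdjdldel" -> "sjjdjdldl" -> "sjj" -> "sj"
  "kigmia" -> "kgm" -> "kgm" -> "kg"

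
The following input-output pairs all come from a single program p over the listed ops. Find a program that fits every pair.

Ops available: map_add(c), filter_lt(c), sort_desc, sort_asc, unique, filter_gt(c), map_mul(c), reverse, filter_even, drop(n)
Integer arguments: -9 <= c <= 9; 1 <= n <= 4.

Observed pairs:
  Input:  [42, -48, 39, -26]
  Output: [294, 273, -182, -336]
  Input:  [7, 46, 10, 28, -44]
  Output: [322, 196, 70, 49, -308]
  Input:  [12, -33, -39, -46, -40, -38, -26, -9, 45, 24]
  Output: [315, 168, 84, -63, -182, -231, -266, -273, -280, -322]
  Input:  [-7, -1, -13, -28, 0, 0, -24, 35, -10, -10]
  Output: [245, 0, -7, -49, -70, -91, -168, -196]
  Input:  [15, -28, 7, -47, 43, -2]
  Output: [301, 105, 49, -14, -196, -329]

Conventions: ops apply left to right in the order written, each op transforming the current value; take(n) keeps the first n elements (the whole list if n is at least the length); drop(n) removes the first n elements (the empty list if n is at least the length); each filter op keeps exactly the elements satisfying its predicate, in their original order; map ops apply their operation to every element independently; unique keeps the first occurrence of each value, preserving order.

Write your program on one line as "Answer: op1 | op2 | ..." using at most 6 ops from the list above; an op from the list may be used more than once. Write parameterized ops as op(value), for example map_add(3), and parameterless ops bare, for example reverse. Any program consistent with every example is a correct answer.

reverse | map_mul(-1) | reverse | unique | map_mul(-7) | sort_desc

Check, running the answer program on each example:
  [42, -48, 39, -26] -> [-26, 39, -48, 42] -> [26, -39, 48, -42] -> [-42, 48, -39, 26] -> [-42, 48, -39, 26] -> [294, -336, 273, -182] -> [294, 273, -182, -336]
  [7, 46, 10, 28, -44] -> [-44, 28, 10, 46, 7] -> [44, -28, -10, -46, -7] -> [-7, -46, -10, -28, 44] -> [-7, -46, -10, -28, 44] -> [49, 322, 70, 196, -308] -> [322, 196, 70, 49, -308]
  [12, -33, -39, -46, -40, -38, -26, -9, 45, 24] -> [24, 45, -9, -26, -38, -40, -46, -39, -33, 12] -> [-24, -45, 9, 26, 38, 40, 46, 39, 33, -12] -> [-12, 33, 39, 46, 40, 38, 26, 9, -45, -24] -> [-12, 33, 39, 46, 40, 38, 26, 9, -45, -24] -> [84, -231, -273, -322, -280, -266, -182, -63, 315, 168] -> [315, 168, 84, -63, -182, -231, -266, -273, -280, -322]
  [-7, -1, -13, -28, 0, 0, -24, 35, -10, -10] -> [-10, -10, 35, -24, 0, 0, -28, -13, -1, -7] -> [10, 10, -35, 24, 0, 0, 28, 13, 1, 7] -> [7, 1, 13, 28, 0, 0, 24, -35, 10, 10] -> [7, 1, 13, 28, 0, 24, -35, 10] -> [-49, -7, -91, -196, 0, -168, 245, -70] -> [245, 0, -7, -49, -70, -91, -168, -196]
  [15, -28, 7, -47, 43, -2] -> [-2, 43, -47, 7, -28, 15] -> [2, -43, 47, -7, 28, -15] -> [-15, 28, -7, 47, -43, 2] -> [-15, 28, -7, 47, -43, 2] -> [105, -196, 49, -329, 301, -14] -> [301, 105, 49, -14, -196, -329]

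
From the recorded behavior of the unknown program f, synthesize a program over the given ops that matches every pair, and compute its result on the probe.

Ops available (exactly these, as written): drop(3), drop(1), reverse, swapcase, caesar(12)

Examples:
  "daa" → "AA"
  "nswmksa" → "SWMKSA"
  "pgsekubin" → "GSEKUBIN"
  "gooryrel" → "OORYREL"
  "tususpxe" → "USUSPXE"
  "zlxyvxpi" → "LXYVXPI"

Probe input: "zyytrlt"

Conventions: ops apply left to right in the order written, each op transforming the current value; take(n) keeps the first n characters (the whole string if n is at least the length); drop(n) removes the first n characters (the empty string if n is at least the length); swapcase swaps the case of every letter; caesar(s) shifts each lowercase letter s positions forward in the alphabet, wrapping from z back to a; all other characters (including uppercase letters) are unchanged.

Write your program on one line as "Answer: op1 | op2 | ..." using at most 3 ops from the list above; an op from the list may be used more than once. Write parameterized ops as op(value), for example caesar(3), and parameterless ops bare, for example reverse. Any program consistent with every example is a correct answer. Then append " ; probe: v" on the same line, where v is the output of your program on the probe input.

swapcase | drop(1) ; probe: "YYTRLT"

Check, running the answer program on each example:
  "daa" -> "DAA" -> "AA"
  "nswmksa" -> "NSWMKSA" -> "SWMKSA"
  "pgsekubin" -> "PGSEKUBIN" -> "GSEKUBIN"
  "gooryrel" -> "GOORYREL" -> "OORYREL"
  "tususpxe" -> "TUSUSPXE" -> "USUSPXE"
  "zlxyvxpi" -> "ZLXYVXPI" -> "LXYVXPI"
  probe: "zyytrlt" -> "ZYYTRLT" -> "YYTRLT"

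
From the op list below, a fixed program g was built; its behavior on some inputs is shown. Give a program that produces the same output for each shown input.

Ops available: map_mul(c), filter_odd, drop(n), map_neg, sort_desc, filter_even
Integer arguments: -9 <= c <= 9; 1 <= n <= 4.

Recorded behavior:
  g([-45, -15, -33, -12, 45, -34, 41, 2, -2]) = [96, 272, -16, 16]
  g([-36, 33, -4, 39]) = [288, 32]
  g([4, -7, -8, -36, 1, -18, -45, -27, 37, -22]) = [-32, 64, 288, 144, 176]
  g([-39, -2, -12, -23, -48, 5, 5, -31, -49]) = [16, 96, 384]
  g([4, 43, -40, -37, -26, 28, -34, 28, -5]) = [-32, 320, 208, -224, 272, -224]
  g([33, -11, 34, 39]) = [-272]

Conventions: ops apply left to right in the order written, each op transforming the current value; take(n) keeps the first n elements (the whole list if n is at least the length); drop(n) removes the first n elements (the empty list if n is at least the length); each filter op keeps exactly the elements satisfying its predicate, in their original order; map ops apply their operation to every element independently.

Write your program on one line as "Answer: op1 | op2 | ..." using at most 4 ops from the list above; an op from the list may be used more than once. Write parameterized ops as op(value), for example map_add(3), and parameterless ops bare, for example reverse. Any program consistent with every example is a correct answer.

filter_even | map_neg | map_mul(8)

Check, running the answer program on each example:
  [-45, -15, -33, -12, 45, -34, 41, 2, -2] -> [-12, -34, 2, -2] -> [12, 34, -2, 2] -> [96, 272, -16, 16]
  [-36, 33, -4, 39] -> [-36, -4] -> [36, 4] -> [288, 32]
  [4, -7, -8, -36, 1, -18, -45, -27, 37, -22] -> [4, -8, -36, -18, -22] -> [-4, 8, 36, 18, 22] -> [-32, 64, 288, 144, 176]
  [-39, -2, -12, -23, -48, 5, 5, -31, -49] -> [-2, -12, -48] -> [2, 12, 48] -> [16, 96, 384]
  [4, 43, -40, -37, -26, 28, -34, 28, -5] -> [4, -40, -26, 28, -34, 28] -> [-4, 40, 26, -28, 34, -28] -> [-32, 320, 208, -224, 272, -224]
  [33, -11, 34, 39] -> [34] -> [-34] -> [-272]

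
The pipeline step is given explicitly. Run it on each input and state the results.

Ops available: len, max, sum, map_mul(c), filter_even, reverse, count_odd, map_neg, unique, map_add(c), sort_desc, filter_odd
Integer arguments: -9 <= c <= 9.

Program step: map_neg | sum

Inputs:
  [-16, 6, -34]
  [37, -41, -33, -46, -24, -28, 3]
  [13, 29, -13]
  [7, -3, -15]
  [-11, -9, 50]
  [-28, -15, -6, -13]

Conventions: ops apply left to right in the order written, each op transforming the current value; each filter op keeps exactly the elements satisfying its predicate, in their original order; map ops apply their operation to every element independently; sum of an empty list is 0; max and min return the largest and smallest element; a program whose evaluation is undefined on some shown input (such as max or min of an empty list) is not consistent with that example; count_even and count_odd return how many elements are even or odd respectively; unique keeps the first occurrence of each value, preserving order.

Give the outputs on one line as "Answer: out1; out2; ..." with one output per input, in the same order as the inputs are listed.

Execution, op by op:
  [-16, 6, -34] -> [16, -6, 34] -> 44
  [37, -41, -33, -46, -24, -28, 3] -> [-37, 41, 33, 46, 24, 28, -3] -> 132
  [13, 29, -13] -> [-13, -29, 13] -> -29
  [7, -3, -15] -> [-7, 3, 15] -> 11
  [-11, -9, 50] -> [11, 9, -50] -> -30
  [-28, -15, -6, -13] -> [28, 15, 6, 13] -> 62

44; 132; -29; 11; -30; 62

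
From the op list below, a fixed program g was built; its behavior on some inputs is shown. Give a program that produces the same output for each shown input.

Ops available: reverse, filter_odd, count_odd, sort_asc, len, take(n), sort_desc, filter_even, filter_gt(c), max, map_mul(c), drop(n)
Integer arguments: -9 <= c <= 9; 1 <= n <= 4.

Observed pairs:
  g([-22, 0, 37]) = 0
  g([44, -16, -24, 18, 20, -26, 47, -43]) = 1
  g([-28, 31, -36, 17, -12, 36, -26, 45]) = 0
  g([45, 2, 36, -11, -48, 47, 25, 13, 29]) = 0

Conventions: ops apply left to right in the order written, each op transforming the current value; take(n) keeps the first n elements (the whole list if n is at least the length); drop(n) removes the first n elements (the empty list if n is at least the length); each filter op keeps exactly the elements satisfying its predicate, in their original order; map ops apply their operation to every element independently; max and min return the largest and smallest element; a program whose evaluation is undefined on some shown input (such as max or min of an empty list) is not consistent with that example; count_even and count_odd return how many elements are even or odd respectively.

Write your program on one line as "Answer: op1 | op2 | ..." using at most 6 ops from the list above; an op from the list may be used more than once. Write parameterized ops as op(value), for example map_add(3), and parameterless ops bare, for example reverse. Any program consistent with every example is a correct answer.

drop(2) | filter_odd | map_mul(-7) | drop(1) | filter_gt(9) | count_odd

Check, running the answer program on each example:
  [-22, 0, 37] -> [37] -> [37] -> [-259] -> [] -> [] -> 0
  [44, -16, -24, 18, 20, -26, 47, -43] -> [-24, 18, 20, -26, 47, -43] -> [47, -43] -> [-329, 301] -> [301] -> [301] -> 1
  [-28, 31, -36, 17, -12, 36, -26, 45] -> [-36, 17, -12, 36, -26, 45] -> [17, 45] -> [-119, -315] -> [-315] -> [] -> 0
  [45, 2, 36, -11, -48, 47, 25, 13, 29] -> [36, -11, -48, 47, 25, 13, 29] -> [-11, 47, 25, 13, 29] -> [77, -329, -175, -91, -203] -> [-329, -175, -91, -203] -> [] -> 0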